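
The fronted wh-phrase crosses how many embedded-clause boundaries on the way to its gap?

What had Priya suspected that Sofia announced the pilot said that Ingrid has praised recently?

3

"what" is extracted from the object of "praised".
Boundaries crossed, outermost first: [that], [Ø], [that] — 3 in total.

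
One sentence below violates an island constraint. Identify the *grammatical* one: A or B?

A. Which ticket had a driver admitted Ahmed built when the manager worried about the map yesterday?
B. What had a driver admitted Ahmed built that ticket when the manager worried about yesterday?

A

In B, the wh-phrase is extracted from inside an adjunct island (introduced by "when"), which blocks movement.
In A, the extraction path crosses only that-complement boundaries, which are transparent.
So A is grammatical.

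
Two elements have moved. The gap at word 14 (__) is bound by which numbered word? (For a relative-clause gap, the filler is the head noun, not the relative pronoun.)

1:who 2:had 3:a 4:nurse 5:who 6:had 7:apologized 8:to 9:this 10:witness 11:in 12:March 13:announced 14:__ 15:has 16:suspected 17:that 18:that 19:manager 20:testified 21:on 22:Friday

1

The marked gap is the subject of "suspected".
Its filler is the fronted wh-phrase "who", at word 1.
(The other dependency links word 4 to a gap after word 5.)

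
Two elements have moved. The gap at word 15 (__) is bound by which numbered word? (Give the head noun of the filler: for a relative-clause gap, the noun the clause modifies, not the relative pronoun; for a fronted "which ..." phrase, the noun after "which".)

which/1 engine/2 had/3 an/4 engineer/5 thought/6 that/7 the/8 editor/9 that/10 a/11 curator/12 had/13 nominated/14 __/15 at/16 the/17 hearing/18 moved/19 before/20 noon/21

9

The marked gap is inside the relative clause, the direct object of "nominated".
Its filler is the head noun "editor" (via "that"), at word 9.
(The other dependency links word 2 to a gap after word 19.)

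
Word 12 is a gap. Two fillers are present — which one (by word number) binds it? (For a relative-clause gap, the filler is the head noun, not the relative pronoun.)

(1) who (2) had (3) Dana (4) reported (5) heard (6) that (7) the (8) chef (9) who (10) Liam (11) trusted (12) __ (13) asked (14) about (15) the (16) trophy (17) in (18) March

8

The marked gap is inside the relative clause, the direct object of "trusted".
Its filler is the head noun "chef" (via "who"), at word 8.
(The other dependency links word 1 to a gap after word 4.)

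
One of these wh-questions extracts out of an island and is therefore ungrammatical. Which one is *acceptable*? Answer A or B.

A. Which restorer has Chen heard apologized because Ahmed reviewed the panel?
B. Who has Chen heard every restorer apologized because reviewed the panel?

In B, the wh-phrase is extracted from inside an adjunct island (introduced by "because"), which blocks movement.
In A, the extraction path crosses only that-complement boundaries, which are transparent.
So A is grammatical.

A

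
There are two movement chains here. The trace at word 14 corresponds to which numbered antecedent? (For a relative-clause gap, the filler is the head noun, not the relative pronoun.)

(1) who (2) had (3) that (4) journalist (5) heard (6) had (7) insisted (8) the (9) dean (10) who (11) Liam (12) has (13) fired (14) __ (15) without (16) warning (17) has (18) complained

The marked gap is inside the relative clause, the direct object of "fired".
Its filler is the head noun "dean" (via "who"), at word 9.
(The other dependency links word 1 to a gap after word 5.)

9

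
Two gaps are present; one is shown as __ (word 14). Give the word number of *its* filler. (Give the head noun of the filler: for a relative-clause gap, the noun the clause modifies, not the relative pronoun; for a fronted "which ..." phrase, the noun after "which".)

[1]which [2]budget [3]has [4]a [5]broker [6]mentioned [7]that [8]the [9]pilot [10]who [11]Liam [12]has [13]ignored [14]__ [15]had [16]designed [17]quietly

9

The marked gap is inside the relative clause, the direct object of "ignored".
Its filler is the head noun "pilot" (via "who"), at word 9.
(The other dependency links word 2 to a gap after word 16.)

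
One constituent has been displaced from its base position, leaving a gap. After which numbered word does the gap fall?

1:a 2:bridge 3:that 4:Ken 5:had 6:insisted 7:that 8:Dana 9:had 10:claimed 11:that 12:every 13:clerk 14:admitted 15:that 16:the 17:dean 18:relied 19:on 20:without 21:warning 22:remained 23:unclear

19

The displaced element is "a bridge" (word 2).
It is linked across 3 clause boundaries (that → that → that).
It functions as the object of the preposition "on" of "relied", so the gap sits immediately after word 19 ("on").
Base order: Ken had insisted that Dana had claimed that every clerk admitted that the dean relied on a bridge without warning.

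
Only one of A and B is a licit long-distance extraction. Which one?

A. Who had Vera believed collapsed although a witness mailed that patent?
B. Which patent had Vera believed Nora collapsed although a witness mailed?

A

In B, the wh-phrase is extracted from inside an adjunct island (introduced by "although"), which blocks movement.
In A, the extraction path crosses only that-complement boundaries, which are transparent.
So A is grammatical.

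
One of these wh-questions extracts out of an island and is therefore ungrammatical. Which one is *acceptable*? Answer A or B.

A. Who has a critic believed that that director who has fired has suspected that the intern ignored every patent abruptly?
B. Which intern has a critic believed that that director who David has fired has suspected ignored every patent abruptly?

B

In A, the wh-phrase is extracted from inside a complex-NP island (relative clause) (introduced by "who"), which blocks movement.
In B, the extraction path crosses only that-complement boundaries, which are transparent.
So B is grammatical.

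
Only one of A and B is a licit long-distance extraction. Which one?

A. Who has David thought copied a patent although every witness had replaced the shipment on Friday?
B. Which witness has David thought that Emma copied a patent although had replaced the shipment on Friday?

In B, the wh-phrase is extracted from inside an adjunct island (introduced by "although"), which blocks movement.
In A, the extraction path crosses only that-complement boundaries, which are transparent.
So A is grammatical.

A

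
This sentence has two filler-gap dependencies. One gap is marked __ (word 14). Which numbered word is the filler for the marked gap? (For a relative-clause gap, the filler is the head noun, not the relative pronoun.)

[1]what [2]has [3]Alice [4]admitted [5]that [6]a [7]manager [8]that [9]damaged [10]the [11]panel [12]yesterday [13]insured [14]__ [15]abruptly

1

The marked gap is the direct object of "insured".
Its filler is the fronted wh-phrase "what", at word 1.
(The other dependency links word 7 to a gap after word 8.)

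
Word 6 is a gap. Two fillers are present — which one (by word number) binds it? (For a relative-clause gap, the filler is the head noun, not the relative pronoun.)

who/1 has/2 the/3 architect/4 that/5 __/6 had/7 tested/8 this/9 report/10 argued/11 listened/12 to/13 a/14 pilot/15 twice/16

The marked gap is inside the relative clause, the subject of "tested".
Its filler is the head noun "architect" (via "that"), at word 4.
(The other dependency links word 1 to a gap after word 11.)

4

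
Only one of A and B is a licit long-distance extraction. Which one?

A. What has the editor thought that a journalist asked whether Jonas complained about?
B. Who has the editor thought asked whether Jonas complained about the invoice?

B

In A, the wh-phrase is extracted from inside a wh-island (introduced by "whether"), which blocks movement.
In B, the extraction path crosses only that-complement boundaries, which are transparent.
So B is grammatical.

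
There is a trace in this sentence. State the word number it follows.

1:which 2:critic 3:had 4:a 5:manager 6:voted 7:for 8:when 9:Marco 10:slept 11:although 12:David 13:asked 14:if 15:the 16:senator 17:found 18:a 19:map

The displaced element is "which critic" (word 2).
It functions as the object of the preposition "for" of "voted", so the gap sits immediately after word 7 ("for").
Base order: A manager had voted for which critic when Marco slept although David asked if the senator found a map.

7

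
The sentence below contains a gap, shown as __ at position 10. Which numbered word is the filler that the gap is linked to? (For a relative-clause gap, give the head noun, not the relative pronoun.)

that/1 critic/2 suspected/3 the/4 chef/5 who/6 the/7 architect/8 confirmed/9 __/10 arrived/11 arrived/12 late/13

The gap at 10 is the subject of "arrived", inside a relative clause.
The relative pronoun is "who" (word 6); it is bound by the head noun immediately before it.
Its filler is the head noun "chef", at word 5.

5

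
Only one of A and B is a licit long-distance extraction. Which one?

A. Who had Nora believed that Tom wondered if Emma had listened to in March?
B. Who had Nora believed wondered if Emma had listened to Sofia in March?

B

In A, the wh-phrase is extracted from inside a wh-island (introduced by "if"), which blocks movement.
In B, the extraction path crosses only that-complement boundaries, which are transparent.
So B is grammatical.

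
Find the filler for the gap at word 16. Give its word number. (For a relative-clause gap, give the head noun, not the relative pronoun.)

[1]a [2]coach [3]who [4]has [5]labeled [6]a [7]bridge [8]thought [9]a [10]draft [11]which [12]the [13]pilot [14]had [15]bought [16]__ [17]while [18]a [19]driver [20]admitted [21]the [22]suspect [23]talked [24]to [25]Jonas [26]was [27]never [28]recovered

The gap at 16 is the object of "bought", inside a relative clause.
The relative pronoun is "which" (word 11); it is bound by the head noun immediately before it.
Its filler is the head noun "draft", at word 10.

10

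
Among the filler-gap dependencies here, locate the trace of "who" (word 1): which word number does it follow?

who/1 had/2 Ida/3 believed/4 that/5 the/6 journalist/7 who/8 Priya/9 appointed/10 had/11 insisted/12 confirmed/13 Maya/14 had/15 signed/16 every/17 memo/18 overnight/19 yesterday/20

The displaced element is "who" (word 1).
It is linked across 2 clause boundaries (that → Ø).
It functions as the subject of "confirmed", so the gap sits immediately after word 12 ("insisted").
Base order: Ida had believed that the journalist who Priya appointed had insisted that who confirmed Maya had signed every memo overnight yesterday.

12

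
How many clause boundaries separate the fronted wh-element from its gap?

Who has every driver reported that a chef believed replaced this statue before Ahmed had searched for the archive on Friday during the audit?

2

"who" is extracted from the subject of "replaced".
Boundaries crossed, outermost first: [that], [Ø] — 2 in total.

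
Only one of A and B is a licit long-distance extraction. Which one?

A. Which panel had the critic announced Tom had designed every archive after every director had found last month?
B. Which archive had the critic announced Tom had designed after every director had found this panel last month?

B

In A, the wh-phrase is extracted from inside an adjunct island (introduced by "after"), which blocks movement.
In B, the extraction path crosses only that-complement boundaries, which are transparent.
So B is grammatical.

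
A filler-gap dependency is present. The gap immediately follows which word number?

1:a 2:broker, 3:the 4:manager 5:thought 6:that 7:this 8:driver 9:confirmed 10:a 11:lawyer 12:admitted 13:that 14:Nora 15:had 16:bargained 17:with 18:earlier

The displaced element is "a broker" (word 2).
It is linked across 3 clause boundaries (that → Ø → that).
It functions as the object of the preposition "with" of "bargained", so the gap sits immediately after word 17 ("with").
Base order: The manager thought that this driver confirmed a lawyer admitted that Nora had bargained with a broker earlier.

17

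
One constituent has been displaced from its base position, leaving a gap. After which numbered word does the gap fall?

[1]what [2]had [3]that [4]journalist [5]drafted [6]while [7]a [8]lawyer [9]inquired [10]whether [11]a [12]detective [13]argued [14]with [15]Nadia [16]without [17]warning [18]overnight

The displaced element is "what" (word 1).
It functions as the direct object of "drafted", so the gap sits immediately after word 5 ("drafted").
Base order: That journalist had drafted what while a lawyer inquired whether a detective argued with Nadia without warning overnight.

5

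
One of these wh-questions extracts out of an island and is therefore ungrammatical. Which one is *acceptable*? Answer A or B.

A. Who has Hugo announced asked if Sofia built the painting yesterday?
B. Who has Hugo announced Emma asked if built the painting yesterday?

A

In B, the wh-phrase is extracted from inside a wh-island (introduced by "if"), which blocks movement.
In A, the extraction path crosses only that-complement boundaries, which are transparent.
So A is grammatical.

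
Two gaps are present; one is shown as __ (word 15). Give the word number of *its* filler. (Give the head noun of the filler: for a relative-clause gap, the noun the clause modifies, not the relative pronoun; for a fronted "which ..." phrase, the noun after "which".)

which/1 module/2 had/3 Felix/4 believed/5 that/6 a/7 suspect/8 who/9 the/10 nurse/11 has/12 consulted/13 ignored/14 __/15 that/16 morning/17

2

The marked gap is the direct object of "ignored".
Its filler is the fronted wh-phrase "which module", at word 2.
(The other dependency links word 8 to a gap after word 13.)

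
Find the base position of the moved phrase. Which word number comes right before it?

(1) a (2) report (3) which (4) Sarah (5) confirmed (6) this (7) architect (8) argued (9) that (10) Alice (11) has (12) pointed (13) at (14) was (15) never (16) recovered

13

The displaced element is "a report" (word 2).
It is linked across 2 clause boundaries (Ø → that).
It functions as the object of the preposition "at" of "pointed", so the gap sits immediately after word 13 ("at").
Base order: Sarah confirmed this architect argued that Alice has pointed at a report.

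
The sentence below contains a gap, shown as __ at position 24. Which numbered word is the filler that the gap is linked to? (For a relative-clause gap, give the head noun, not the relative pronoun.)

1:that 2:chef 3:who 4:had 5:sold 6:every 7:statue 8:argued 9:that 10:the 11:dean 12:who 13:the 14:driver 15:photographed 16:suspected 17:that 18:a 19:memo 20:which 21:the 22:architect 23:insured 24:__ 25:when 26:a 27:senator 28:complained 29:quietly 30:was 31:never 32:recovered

The gap at 24 is the object of "insured", inside a relative clause.
The relative pronoun is "which" (word 20); it is bound by the head noun immediately before it.
Its filler is the head noun "memo", at word 19.

19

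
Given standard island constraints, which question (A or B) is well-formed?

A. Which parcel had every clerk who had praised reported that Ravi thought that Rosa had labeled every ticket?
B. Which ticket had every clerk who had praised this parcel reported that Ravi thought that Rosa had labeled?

B

In A, the wh-phrase is extracted from inside a complex-NP island (relative clause) (introduced by "who"), which blocks movement.
In B, the extraction path crosses only that-complement boundaries, which are transparent.
So B is grammatical.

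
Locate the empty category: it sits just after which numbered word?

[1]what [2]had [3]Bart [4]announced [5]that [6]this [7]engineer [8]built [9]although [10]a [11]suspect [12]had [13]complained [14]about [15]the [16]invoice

The displaced element is "what" (word 1).
It is linked across 1 clause boundary (that).
It functions as the direct object of "built", so the gap sits immediately after word 8 ("built").
Base order: Bart had announced that this engineer built what although a suspect had complained about the invoice.

8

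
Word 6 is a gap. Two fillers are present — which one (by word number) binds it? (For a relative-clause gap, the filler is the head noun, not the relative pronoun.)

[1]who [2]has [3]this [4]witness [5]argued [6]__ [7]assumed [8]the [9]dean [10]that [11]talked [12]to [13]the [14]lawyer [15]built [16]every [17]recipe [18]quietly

The marked gap is the subject of "assumed".
Its filler is the fronted wh-phrase "who", at word 1.
(The other dependency links word 9 to a gap after word 10.)

1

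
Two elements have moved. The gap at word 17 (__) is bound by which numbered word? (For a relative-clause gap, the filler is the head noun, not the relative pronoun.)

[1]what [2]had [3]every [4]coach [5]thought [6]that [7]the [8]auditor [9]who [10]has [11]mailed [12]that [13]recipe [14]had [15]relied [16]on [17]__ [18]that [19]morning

The marked gap is the object of the preposition "on" of "relied".
Its filler is the fronted wh-phrase "what", at word 1.
(The other dependency links word 8 to a gap after word 9.)

1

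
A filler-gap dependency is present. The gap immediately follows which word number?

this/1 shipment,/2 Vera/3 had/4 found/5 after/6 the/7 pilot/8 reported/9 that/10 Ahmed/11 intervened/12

5

The displaced element is "this shipment" (word 2).
It functions as the direct object of "found", so the gap sits immediately after word 5 ("found").
Base order: Vera had found this shipment after the pilot reported that Ahmed intervened.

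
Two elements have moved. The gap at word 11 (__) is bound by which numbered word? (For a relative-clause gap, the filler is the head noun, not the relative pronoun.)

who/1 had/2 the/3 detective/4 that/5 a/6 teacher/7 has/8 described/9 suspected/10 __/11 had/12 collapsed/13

The marked gap is the subject of "collapsed".
Its filler is the fronted wh-phrase "who", at word 1.
(The other dependency links word 4 to a gap after word 9.)

1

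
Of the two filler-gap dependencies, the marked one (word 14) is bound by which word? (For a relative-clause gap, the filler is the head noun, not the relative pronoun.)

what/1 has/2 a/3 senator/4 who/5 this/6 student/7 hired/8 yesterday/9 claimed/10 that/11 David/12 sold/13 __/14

The marked gap is the direct object of "sold".
Its filler is the fronted wh-phrase "what", at word 1.
(The other dependency links word 4 to a gap after word 8.)

1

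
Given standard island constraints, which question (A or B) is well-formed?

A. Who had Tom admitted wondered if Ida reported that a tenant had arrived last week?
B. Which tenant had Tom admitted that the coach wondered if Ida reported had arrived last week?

In B, the wh-phrase is extracted from inside a wh-island (introduced by "if"), which blocks movement.
In A, the extraction path crosses only that-complement boundaries, which are transparent.
So A is grammatical.

A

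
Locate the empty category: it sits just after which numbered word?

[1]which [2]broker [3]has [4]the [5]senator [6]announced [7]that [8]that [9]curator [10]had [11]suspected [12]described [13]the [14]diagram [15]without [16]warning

11

The displaced element is "which broker" (word 2).
It is linked across 2 clause boundaries (that → Ø).
It functions as the subject of "described", so the gap sits immediately after word 11 ("suspected").
Base order: The senator has announced that that curator had suspected which broker described the diagram without warning.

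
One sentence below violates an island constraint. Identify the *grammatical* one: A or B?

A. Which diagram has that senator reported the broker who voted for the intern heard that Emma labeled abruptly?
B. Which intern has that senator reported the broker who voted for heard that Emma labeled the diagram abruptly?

In B, the wh-phrase is extracted from inside a complex-NP island (relative clause) (introduced by "who"), which blocks movement.
In A, the extraction path crosses only that-complement boundaries, which are transparent.
So A is grammatical.

A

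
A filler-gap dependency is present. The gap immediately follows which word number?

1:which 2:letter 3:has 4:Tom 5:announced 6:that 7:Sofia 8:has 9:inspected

The displaced element is "which letter" (word 2).
It is linked across 1 clause boundary (that).
It functions as the direct object of "inspected", so the gap sits immediately after word 9 ("inspected").
Base order: Tom has announced that Sofia has inspected which letter.

9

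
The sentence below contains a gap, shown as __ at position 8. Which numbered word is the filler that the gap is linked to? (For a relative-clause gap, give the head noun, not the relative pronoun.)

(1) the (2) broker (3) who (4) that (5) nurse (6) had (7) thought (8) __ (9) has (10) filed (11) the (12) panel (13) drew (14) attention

The gap at 8 is the subject of "filed", inside a relative clause.
The relative pronoun is "who" (word 3); it is bound by the head noun immediately before it.
Its filler is the head noun "broker", at word 2.

2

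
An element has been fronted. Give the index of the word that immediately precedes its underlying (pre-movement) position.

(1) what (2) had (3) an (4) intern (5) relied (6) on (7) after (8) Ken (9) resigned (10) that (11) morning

The displaced element is "what" (word 1).
It functions as the object of the preposition "on" of "relied", so the gap sits immediately after word 6 ("on").
Base order: An intern had relied on what after Ken resigned that morning.

6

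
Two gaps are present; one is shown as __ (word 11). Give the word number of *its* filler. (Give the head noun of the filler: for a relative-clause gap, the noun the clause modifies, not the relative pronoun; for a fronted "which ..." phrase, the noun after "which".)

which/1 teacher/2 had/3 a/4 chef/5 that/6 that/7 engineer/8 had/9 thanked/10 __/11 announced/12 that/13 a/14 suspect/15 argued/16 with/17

5

The marked gap is inside the relative clause, the direct object of "thanked".
Its filler is the head noun "chef" (via "that"), at word 5.
(The other dependency links word 2 to a gap after word 17.)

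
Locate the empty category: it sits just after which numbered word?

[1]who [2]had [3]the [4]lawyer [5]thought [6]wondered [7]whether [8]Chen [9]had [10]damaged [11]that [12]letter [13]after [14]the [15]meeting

The displaced element is "who" (word 1).
It is linked across 1 clause boundary (Ø).
It functions as the subject of "wondered", so the gap sits immediately after word 5 ("thought").
Base order: The lawyer had thought that who wondered whether Chen had damaged that letter after the meeting.

5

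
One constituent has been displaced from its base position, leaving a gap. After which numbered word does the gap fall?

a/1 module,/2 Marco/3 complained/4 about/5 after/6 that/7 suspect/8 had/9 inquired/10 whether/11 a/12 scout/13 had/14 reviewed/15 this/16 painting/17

5

The displaced element is "a module" (word 2).
It functions as the object of the preposition "about" of "complained", so the gap sits immediately after word 5 ("about").
Base order: Marco complained about a module after that suspect had inquired whether a scout had reviewed this painting.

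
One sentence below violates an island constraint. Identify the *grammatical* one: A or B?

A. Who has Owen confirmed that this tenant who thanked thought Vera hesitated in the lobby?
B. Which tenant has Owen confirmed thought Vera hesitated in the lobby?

B

In A, the wh-phrase is extracted from inside a complex-NP island (relative clause) (introduced by "who"), which blocks movement.
In B, the extraction path crosses only that-complement boundaries, which are transparent.
So B is grammatical.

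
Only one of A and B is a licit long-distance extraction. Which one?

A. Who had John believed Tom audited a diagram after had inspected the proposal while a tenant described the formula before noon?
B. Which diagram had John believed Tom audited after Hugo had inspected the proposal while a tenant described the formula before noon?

In A, the wh-phrase is extracted from inside an adjunct island (introduced by "after"), which blocks movement.
In B, the extraction path crosses only that-complement boundaries, which are transparent.
So B is grammatical.

B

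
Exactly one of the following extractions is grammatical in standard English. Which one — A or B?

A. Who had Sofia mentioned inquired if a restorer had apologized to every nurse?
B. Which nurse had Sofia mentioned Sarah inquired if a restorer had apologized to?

In B, the wh-phrase is extracted from inside a wh-island (introduced by "if"), which blocks movement.
In A, the extraction path crosses only that-complement boundaries, which are transparent.
So A is grammatical.

A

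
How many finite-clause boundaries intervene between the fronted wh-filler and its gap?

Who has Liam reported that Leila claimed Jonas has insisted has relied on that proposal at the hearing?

3

"who" is extracted from the subject of "relied".
Boundaries crossed, outermost first: [that], [Ø], [Ø] — 3 in total.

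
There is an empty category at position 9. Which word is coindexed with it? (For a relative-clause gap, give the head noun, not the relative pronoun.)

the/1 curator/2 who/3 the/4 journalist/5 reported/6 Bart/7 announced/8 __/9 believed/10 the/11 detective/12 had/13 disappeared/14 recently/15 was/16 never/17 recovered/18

2

The gap at 9 is the subject of "believed", inside a relative clause.
The relative pronoun is "who" (word 3); it is bound by the head noun immediately before it.
Its filler is the head noun "curator", at word 2.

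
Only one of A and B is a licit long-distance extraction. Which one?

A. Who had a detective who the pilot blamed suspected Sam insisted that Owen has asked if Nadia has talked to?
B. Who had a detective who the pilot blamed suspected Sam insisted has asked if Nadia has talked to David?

In A, the wh-phrase is extracted from inside a wh-island (introduced by "if"), which blocks movement.
In B, the extraction path crosses only that-complement boundaries, which are transparent.
So B is grammatical.

B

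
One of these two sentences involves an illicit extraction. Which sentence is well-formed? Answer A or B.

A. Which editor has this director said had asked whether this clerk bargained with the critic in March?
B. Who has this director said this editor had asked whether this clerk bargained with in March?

In B, the wh-phrase is extracted from inside a wh-island (introduced by "whether"), which blocks movement.
In A, the extraction path crosses only that-complement boundaries, which are transparent.
So A is grammatical.

A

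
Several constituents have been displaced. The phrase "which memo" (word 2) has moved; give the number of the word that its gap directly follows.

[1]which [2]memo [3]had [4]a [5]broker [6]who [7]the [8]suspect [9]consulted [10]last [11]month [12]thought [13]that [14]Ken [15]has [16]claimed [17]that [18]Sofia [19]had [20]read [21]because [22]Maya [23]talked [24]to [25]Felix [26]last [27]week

The displaced element is "which memo" (word 2).
It is linked across 2 clause boundaries (that → that).
It functions as the direct object of "read", so the gap sits immediately after word 20 ("read").
Base order: A broker who the suspect consulted last month had thought that Ken has claimed that Sofia had read which memo because Maya talked to Felix last week.

20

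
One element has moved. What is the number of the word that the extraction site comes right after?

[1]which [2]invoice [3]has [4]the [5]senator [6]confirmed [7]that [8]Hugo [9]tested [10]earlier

9

The displaced element is "which invoice" (word 2).
It is linked across 1 clause boundary (that).
It functions as the direct object of "tested", so the gap sits immediately after word 9 ("tested").
Base order: The senator has confirmed that Hugo tested which invoice earlier.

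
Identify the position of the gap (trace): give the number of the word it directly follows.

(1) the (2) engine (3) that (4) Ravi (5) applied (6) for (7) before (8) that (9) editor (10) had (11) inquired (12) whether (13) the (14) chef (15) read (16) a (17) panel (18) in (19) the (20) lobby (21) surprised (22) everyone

6

The displaced element is "the engine" (word 2).
It functions as the object of the preposition "for" of "applied", so the gap sits immediately after word 6 ("for").
Base order: Ravi applied for the engine before that editor had inquired whether the chef read a panel in the lobby.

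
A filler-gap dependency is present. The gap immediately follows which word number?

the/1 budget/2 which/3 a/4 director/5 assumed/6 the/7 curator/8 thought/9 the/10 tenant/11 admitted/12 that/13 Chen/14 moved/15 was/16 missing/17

The displaced element is "the budget" (word 2).
It is linked across 3 clause boundaries (Ø → Ø → that).
It functions as the direct object of "moved", so the gap sits immediately after word 15 ("moved").
Base order: A director assumed the curator thought the tenant admitted that Chen moved the budget.

15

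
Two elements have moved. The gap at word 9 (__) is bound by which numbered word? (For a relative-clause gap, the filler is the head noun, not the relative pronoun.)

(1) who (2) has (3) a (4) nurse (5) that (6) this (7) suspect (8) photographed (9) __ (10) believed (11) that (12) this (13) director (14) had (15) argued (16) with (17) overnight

The marked gap is inside the relative clause, the direct object of "photographed".
Its filler is the head noun "nurse" (via "that"), at word 4.
(The other dependency links word 1 to a gap after word 16.)

4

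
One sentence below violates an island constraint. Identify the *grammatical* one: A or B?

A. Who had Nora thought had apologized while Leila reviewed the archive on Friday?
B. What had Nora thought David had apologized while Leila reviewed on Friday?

A

In B, the wh-phrase is extracted from inside an adjunct island (introduced by "while"), which blocks movement.
In A, the extraction path crosses only that-complement boundaries, which are transparent.
So A is grammatical.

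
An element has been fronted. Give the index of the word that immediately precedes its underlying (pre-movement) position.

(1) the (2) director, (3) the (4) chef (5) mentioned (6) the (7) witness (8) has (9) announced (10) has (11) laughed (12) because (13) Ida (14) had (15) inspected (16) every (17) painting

The displaced element is "the director" (word 2).
It is linked across 2 clause boundaries (Ø → Ø).
It functions as the subject of "laughed", so the gap sits immediately after word 9 ("announced").
Base order: The chef mentioned the witness has announced that the director has laughed because Ida had inspected every painting.

9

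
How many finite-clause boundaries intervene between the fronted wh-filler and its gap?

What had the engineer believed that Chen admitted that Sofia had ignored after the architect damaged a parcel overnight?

2

"what" is extracted from the object of "ignored".
Boundaries crossed, outermost first: [that], [that] — 2 in total.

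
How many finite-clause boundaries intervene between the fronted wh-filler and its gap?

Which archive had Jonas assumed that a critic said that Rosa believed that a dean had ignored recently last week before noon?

"which archive" is extracted from the object of "ignored".
Boundaries crossed, outermost first: [that], [that], [that] — 3 in total.

3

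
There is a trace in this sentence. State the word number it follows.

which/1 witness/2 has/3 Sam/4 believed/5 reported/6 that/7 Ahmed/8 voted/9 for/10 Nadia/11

The displaced element is "which witness" (word 2).
It is linked across 1 clause boundary (Ø).
It functions as the subject of "reported", so the gap sits immediately after word 5 ("believed").
Base order: Sam has believed that which witness reported that Ahmed voted for Nadia.

5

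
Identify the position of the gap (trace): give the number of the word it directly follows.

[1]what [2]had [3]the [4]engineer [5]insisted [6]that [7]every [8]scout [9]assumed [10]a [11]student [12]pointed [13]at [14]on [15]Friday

13

The displaced element is "what" (word 1).
It is linked across 2 clause boundaries (that → Ø).
It functions as the object of the preposition "at" of "pointed", so the gap sits immediately after word 13 ("at").
Base order: The engineer had insisted that every scout assumed a student pointed at what on Friday.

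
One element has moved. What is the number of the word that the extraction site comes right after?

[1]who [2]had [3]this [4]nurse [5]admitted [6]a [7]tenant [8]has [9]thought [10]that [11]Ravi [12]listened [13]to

The displaced element is "who" (word 1).
It is linked across 2 clause boundaries (Ø → that).
It functions as the object of the preposition "to" of "listened", so the gap sits immediately after word 13 ("to").
Base order: This nurse had admitted a tenant has thought that Ravi listened to who.

13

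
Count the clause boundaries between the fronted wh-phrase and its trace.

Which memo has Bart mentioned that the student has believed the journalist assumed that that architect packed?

"which memo" is extracted from the object of "packed".
Boundaries crossed, outermost first: [that], [Ø], [that] — 3 in total.

3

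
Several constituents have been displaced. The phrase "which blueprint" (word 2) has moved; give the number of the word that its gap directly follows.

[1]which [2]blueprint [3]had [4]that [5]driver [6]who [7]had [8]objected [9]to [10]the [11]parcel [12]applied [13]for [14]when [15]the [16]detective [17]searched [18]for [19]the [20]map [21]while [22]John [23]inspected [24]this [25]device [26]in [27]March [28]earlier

The displaced element is "which blueprint" (word 2).
It functions as the object of the preposition "for" of "applied", so the gap sits immediately after word 13 ("for").
Base order: That driver who had objected to the parcel had applied for which blueprint when the detective searched for the map while John inspected this device in March earlier.

13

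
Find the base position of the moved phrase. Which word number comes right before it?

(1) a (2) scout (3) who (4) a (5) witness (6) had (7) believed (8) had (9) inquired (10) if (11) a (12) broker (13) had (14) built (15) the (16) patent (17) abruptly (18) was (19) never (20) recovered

7

The displaced element is "a scout" (word 2).
It is linked across 1 clause boundary (Ø).
It functions as the subject of "inquired", so the gap sits immediately after word 7 ("believed").
Base order: A witness had believed that a scout had inquired if a broker had built the patent abruptly.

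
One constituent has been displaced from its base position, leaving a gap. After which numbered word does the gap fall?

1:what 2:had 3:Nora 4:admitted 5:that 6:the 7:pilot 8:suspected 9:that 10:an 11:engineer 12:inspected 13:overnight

12

The displaced element is "what" (word 1).
It is linked across 2 clause boundaries (that → that).
It functions as the direct object of "inspected", so the gap sits immediately after word 12 ("inspected").
Base order: Nora had admitted that the pilot suspected that an engineer inspected what overnight.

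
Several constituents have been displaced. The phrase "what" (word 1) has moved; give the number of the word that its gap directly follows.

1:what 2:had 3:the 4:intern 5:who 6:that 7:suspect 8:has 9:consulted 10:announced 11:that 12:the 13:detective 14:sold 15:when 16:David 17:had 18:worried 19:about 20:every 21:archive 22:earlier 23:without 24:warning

14

The displaced element is "what" (word 1).
It is linked across 1 clause boundary (that).
It functions as the direct object of "sold", so the gap sits immediately after word 14 ("sold").
Base order: The intern who that suspect has consulted had announced that the detective sold what when David had worried about every archive earlier without warning.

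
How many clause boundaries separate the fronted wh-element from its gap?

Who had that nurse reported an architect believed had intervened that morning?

"who" is extracted from the subject of "intervened".
Boundaries crossed, outermost first: [Ø], [Ø] — 2 in total.

2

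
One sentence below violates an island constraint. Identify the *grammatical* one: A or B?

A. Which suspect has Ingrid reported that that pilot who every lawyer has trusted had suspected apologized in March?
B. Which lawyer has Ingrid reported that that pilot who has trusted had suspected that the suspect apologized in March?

In B, the wh-phrase is extracted from inside a complex-NP island (relative clause) (introduced by "who"), which blocks movement.
In A, the extraction path crosses only that-complement boundaries, which are transparent.
So A is grammatical.

A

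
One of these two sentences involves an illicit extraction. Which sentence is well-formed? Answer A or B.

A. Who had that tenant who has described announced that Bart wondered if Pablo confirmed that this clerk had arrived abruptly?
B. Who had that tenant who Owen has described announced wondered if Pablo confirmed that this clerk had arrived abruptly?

B

In A, the wh-phrase is extracted from inside a complex-NP island (relative clause) (introduced by "who"), which blocks movement.
In B, the extraction path crosses only that-complement boundaries, which are transparent.
So B is grammatical.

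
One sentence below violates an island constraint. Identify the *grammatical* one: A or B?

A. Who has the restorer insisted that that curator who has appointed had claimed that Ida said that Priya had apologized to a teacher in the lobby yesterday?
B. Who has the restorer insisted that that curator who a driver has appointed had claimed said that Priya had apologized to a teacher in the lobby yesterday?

In A, the wh-phrase is extracted from inside a complex-NP island (relative clause) (introduced by "who"), which blocks movement.
In B, the extraction path crosses only that-complement boundaries, which are transparent.
So B is grammatical.

B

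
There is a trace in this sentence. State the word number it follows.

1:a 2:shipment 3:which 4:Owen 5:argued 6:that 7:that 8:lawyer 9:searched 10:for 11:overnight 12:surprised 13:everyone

10

The displaced element is "a shipment" (word 2).
It is linked across 1 clause boundary (that).
It functions as the object of the preposition "for" of "searched", so the gap sits immediately after word 10 ("for").
Base order: Owen argued that that lawyer searched for a shipment overnight.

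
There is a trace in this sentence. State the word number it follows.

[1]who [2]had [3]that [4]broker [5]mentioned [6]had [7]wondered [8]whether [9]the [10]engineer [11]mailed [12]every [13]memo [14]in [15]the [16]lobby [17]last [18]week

The displaced element is "who" (word 1).
It is linked across 1 clause boundary (Ø).
It functions as the subject of "wondered", so the gap sits immediately after word 5 ("mentioned").
Base order: That broker had mentioned that who had wondered whether the engineer mailed every memo in the lobby last week.

5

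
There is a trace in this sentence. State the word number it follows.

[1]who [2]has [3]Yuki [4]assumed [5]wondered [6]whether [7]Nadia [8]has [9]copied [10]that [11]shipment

The displaced element is "who" (word 1).
It is linked across 1 clause boundary (Ø).
It functions as the subject of "wondered", so the gap sits immediately after word 4 ("assumed").
Base order: Yuki has assumed that who wondered whether Nadia has copied that shipment.

4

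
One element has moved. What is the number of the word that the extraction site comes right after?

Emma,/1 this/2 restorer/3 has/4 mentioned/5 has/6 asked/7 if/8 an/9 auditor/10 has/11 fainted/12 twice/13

The displaced element is "Emma" (word 1).
It is linked across 1 clause boundary (Ø).
It functions as the subject of "asked", so the gap sits immediately after word 5 ("mentioned").
Base order: This restorer has mentioned that Emma has asked if an auditor has fainted twice.

5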